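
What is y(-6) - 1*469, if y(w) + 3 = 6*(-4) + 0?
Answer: -496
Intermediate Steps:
y(w) = -27 (y(w) = -3 + (6*(-4) + 0) = -3 + (-24 + 0) = -3 - 24 = -27)
y(-6) - 1*469 = -27 - 1*469 = -27 - 469 = -496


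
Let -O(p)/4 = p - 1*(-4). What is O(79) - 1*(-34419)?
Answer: 34087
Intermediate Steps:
O(p) = -16 - 4*p (O(p) = -4*(p - 1*(-4)) = -4*(p + 4) = -4*(4 + p) = -16 - 4*p)
O(79) - 1*(-34419) = (-16 - 4*79) - 1*(-34419) = (-16 - 316) + 34419 = -332 + 34419 = 34087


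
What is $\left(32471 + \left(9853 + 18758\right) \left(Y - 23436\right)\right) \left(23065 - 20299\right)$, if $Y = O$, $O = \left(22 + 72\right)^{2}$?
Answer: $-1155325364814$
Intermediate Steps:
$O = 8836$ ($O = 94^{2} = 8836$)
$Y = 8836$
$\left(32471 + \left(9853 + 18758\right) \left(Y - 23436\right)\right) \left(23065 - 20299\right) = \left(32471 + \left(9853 + 18758\right) \left(8836 - 23436\right)\right) \left(23065 - 20299\right) = \left(32471 + 28611 \left(-14600\right)\right) 2766 = \left(32471 - 417720600\right) 2766 = \left(-417688129\right) 2766 = -1155325364814$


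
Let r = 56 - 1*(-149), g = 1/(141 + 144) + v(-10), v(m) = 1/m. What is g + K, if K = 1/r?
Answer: -2141/23370 ≈ -0.091613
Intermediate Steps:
g = -11/114 (g = 1/(141 + 144) + 1/(-10) = 1/285 - ⅒ = -11/114 ≈ -0.096491)
r = 205 (r = 56 + 149 = 205)
K = 1/205 ≈ 0.0048781
g + K = -11/114 + 1/205 = -2141/23370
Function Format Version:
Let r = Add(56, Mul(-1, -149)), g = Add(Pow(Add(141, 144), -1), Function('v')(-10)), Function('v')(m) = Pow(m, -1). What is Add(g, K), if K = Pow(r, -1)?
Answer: Rational(-2141, 23370) ≈ -0.091613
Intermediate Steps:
g = Rational(-11, 114) (g = Add(Pow(Add(141, 144), -1), Pow(-10, -1)) = Add(Pow(285, -1), Rational(-1, 10)) = Add(Rational(1, 285), Rational(-1, 10)) = Rational(-11, 114) ≈ -0.096491)
r = 205 (r = Add(56, 149) = 205)
K = Rational(1, 205) (K = Pow(205, -1) = Rational(1, 205) ≈ 0.0048781)
Add(g, K) = Add(Rational(-11, 114), Rational(1, 205)) = Rational(-2141, 23370)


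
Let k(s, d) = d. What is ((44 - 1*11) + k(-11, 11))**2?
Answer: 1936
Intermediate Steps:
((44 - 1*11) + k(-11, 11))**2 = ((44 - 1*11) + 11)**2 = ((44 - 11) + 11)**2 = (33 + 11)**2 = 44**2 = 1936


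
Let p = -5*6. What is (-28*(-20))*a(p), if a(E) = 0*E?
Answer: 0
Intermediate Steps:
p = -30
a(E) = 0
(-28*(-20))*a(p) = -28*(-20)*0 = 560*0 = 0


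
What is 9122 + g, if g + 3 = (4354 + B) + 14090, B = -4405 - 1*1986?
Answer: 21172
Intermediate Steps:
B = -6391 (B = -4405 - 1986 = -6391)
g = 12050 (g = -3 + ((4354 - 6391) + 14090) = -3 + (-2037 + 14090) = -3 + 12053 = 12050)
9122 + g = 9122 + 12050 = 21172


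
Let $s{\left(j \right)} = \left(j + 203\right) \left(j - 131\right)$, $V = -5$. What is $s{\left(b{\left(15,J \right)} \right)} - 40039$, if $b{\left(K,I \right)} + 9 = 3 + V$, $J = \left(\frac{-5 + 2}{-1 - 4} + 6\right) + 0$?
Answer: $-67303$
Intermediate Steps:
$J = \frac{33}{5}$ ($J = \left(- \frac{3}{-5} + 6\right) + 0 = \left(\left(-3\right) \left(- \frac{1}{5}\right) + 6\right) + 0 = \left(\frac{3}{5} + 6\right) + 0 = \frac{33}{5} + 0 = \frac{33}{5} \approx 6.6$)
$b{\left(K,I \right)} = -11$ ($b{\left(K,I \right)} = -9 + \left(3 - 5\right) = -9 - 2 = -11$)
$s{\left(j \right)} = \left(-131 + j\right) \left(203 + j\right)$ ($s{\left(j \right)} = \left(203 + j\right) \left(-131 + j\right) = \left(-131 + j\right) \left(203 + j\right)$)
$s{\left(b{\left(15,J \right)} \right)} - 40039 = \left(-26593 + \left(-11\right)^{2} + 72 \left(-11\right)\right) - 40039 = \left(-26593 + 121 - 792\right) - 40039 = -27264 - 40039 = -67303$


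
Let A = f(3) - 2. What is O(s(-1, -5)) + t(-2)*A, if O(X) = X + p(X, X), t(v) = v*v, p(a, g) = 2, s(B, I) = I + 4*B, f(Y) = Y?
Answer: -3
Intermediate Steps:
t(v) = v²
A = 1 (A = 3 - 2 = 1)
O(X) = 2 + X (O(X) = X + 2 = 2 + X)
O(s(-1, -5)) + t(-2)*A = (2 + (-5 + 4*(-1))) + (-2)²*1 = (2 + (-5 - 4)) + 4*1 = (2 - 9) + 4 = -7 + 4 = -3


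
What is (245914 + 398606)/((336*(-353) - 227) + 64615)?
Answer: -32226/2711 ≈ -11.887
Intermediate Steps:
(245914 + 398606)/((336*(-353) - 227) + 64615) = 644520/((-118608 - 227) + 64615) = 644520/(-118835 + 64615) = 644520/(-54220) = 644520*(-1/54220) = -32226/2711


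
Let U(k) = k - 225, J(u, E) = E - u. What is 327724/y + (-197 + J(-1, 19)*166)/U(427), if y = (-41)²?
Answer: 71450011/339562 ≈ 210.42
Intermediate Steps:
U(k) = -225 + k
y = 1681
327724/y + (-197 + J(-1, 19)*166)/U(427) = 327724/1681 + (-197 + (19 - 1*(-1))*166)/(-225 + 427) = 327724*(1/1681) + (-197 + (19 + 1)*166)/202 = 327724/1681 + (-197 + 20*166)*(1/202) = 327724/1681 + (-197 + 3320)*(1/202) = 327724/1681 + 3123*(1/202) = 327724/1681 + 3123/202 = 71450011/339562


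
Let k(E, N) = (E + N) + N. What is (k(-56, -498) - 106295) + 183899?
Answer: 76552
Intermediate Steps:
k(E, N) = E + 2*N
(k(-56, -498) - 106295) + 183899 = ((-56 + 2*(-498)) - 106295) + 183899 = ((-56 - 996) - 106295) + 183899 = (-1052 - 106295) + 183899 = -107347 + 183899 = 76552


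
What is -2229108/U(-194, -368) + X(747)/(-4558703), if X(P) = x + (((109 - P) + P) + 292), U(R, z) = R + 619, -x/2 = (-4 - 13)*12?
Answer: -597755392397/113967575 ≈ -5245.0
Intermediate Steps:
x = 408 (x = -2*(-4 - 13)*12 = -(-34)*12 = -2*(-204) = 408)
U(R, z) = 619 + R
X(P) = 809 (X(P) = 408 + (((109 - P) + P) + 292) = 408 + (109 + 292) = 408 + 401 = 809)
-2229108/U(-194, -368) + X(747)/(-4558703) = -2229108/(619 - 194) + 809/(-4558703) = -2229108/425 + 809*(-1/4558703) = -2229108*1/425 - 809/4558703 = -131124/25 - 809/4558703 = -597755392397/113967575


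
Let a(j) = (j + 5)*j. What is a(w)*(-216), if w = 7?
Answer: -18144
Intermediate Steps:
a(j) = j*(5 + j) (a(j) = (5 + j)*j = j*(5 + j))
a(w)*(-216) = (7*(5 + 7))*(-216) = (7*12)*(-216) = 84*(-216) = -18144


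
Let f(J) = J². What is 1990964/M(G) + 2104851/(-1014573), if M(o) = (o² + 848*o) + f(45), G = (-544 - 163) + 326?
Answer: -56910138547/4249176663 ≈ -13.393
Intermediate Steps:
G = -381 (G = -707 + 326 = -381)
M(o) = 2025 + o² + 848*o (M(o) = (o² + 848*o) + 45² = (o² + 848*o) + 2025 = 2025 + o² + 848*o)
1990964/M(G) + 2104851/(-1014573) = 1990964/(2025 + (-381)² + 848*(-381)) + 2104851/(-1014573) = 1990964/(2025 + 145161 - 323088) + 2104851*(-1/1014573) = 1990964/(-175902) - 100231/48313 = 1990964*(-1/175902) - 100231/48313 = -995482/87951 - 100231/48313 = -56910138547/4249176663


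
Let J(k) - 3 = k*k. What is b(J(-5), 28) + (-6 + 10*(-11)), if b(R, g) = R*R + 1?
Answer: 669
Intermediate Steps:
J(k) = 3 + k**2 (J(k) = 3 + k*k = 3 + k**2)
b(R, g) = 1 + R**2 (b(R, g) = R**2 + 1 = 1 + R**2)
b(J(-5), 28) + (-6 + 10*(-11)) = (1 + (3 + (-5)**2)**2) + (-6 + 10*(-11)) = (1 + (3 + 25)**2) + (-6 - 110) = (1 + 28**2) - 116 = (1 + 784) - 116 = 785 - 116 = 669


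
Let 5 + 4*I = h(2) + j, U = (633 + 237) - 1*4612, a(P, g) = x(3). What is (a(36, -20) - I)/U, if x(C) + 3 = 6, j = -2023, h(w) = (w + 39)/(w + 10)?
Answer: -24439/179616 ≈ -0.13606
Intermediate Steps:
h(w) = (39 + w)/(10 + w)
x(C) = 3 (x(C) = -3 + 6 = 3)
a(P, g) = 3
U = -3742 (U = 870 - 4612 = -3742)
I = -24295/48 (I = -5/4 + ((39 + 2)/(10 + 2) - 2023)/4 = -5/4 + (41/12 - 2023)/4 = -5/4 + (1/4)*(-24235/12) = -5/4 - 24235/48 = -24295/48 ≈ -506.15)
(a(36, -20) - I)/U = (3 - 1*(-24295/48))/(-3742) = (3 + 24295/48)*(-1/3742) = (24439/48)*(-1/3742) = -24439/179616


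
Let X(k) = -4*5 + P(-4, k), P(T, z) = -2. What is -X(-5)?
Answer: 22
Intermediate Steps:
X(k) = -22 (X(k) = -4*5 - 2 = -20 - 2 = -22)
-X(-5) = -1*(-22) = 22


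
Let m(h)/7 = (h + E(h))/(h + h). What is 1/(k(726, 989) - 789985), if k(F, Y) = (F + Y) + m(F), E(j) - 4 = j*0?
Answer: -726/572281465 ≈ -1.2686e-6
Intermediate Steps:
E(j) = 4 (E(j) = 4 + j*0 = 4 + 0 = 4)
m(h) = 7*(4 + h)/(2*h) (m(h) = 7*((h + 4)/(h + h)) = 7*((4 + h)/((2*h))) = 7*((4 + h)*(1/(2*h))) = 7*((4 + h)/(2*h)) = 7*(4 + h)/(2*h))
k(F, Y) = 7/2 + F + Y + 14/F (k(F, Y) = (F + Y) + (7/2 + 14/F) = 7/2 + F + Y + 14/F)
1/(k(726, 989) - 789985) = 1/((7/2 + 726 + 989 + 14/726) - 789985) = 1/((7/2 + 726 + 989 + 14*(1/726)) - 789985) = 1/((7/2 + 726 + 989 + 7/363) - 789985) = 1/(1247645/726 - 789985) = 1/(-572281465/726) = -726/572281465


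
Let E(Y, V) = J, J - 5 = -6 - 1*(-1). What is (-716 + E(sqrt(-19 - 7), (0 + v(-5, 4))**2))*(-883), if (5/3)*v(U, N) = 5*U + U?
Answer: 632228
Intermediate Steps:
v(U, N) = 18*U/5 (v(U, N) = 3*(5*U + U)/5 = 3*(6*U)/5 = 18*U/5)
J = 0 (J = 5 + (-6 - 1*(-1)) = 5 + (-6 + 1) = 5 - 5 = 0)
E(Y, V) = 0
(-716 + E(sqrt(-19 - 7), (0 + v(-5, 4))**2))*(-883) = (-716 + 0)*(-883) = -716*(-883) = 632228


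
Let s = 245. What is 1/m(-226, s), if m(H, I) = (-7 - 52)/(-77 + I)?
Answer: -168/59 ≈ -2.8475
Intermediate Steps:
m(H, I) = -59/(-77 + I)
1/m(-226, s) = 1/(-59/(-77 + 245)) = 1/(-59/168) = -168/59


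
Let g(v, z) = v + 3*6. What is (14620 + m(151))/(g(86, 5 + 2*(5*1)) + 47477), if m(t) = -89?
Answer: 14531/47581 ≈ 0.30540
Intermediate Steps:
g(v, z) = 18 + v (g(v, z) = v + 18 = 18 + v)
(14620 + m(151))/(g(86, 5 + 2*(5*1)) + 47477) = (14620 - 89)/((18 + 86) + 47477) = 14531/(104 + 47477) = 14531/47581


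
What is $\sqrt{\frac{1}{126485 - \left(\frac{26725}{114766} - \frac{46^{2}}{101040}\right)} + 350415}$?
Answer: $\frac{\sqrt{11778567493827705335790582333328395}}{183339014770157} \approx 591.96$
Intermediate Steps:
$\sqrt{\frac{1}{126485 - \left(\frac{26725}{114766} - \frac{46^{2}}{101040}\right)} + 350415} = \sqrt{\frac{1}{126485 + \left(\left(-26725\right) \frac{1}{114766} + 2116 \cdot \frac{1}{101040}\right)} + 350415} = \sqrt{\frac{1}{126485 + \left(- \frac{26725}{114766} + \frac{529}{25260}\right)} + 350415} = \sqrt{\frac{1}{126485 - \frac{307181143}{1449494580}} + 350415} = \sqrt{\frac{1}{\frac{183339014770157}{1449494580}} + 350415} = \sqrt{\frac{1449494580}{183339014770157} + 350415} = \sqrt{\frac{64244740862134059735}{183339014770157}} = \frac{\sqrt{11778567493827705335790582333328395}}{183339014770157}$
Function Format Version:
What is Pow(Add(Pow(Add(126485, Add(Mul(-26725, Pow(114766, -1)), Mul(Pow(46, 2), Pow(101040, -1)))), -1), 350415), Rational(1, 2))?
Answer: Mul(Rational(1, 183339014770157), Pow(11778567493827705335790582333328395, Rational(1, 2))) ≈ 591.96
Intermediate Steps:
Pow(Add(Pow(Add(126485, Add(Mul(-26725, Pow(114766, -1)), Mul(Pow(46, 2), Pow(101040, -1)))), -1), 350415), Rational(1, 2)) = Pow(Add(Pow(Add(126485, Add(Mul(-26725, Rational(1, 114766)), Mul(2116, Rational(1, 101040)))), -1), 350415), Rational(1, 2)) = Pow(Add(Pow(Add(126485, Add(Rational(-26725, 114766), Rational(529, 25260))), -1), 350415), Rational(1, 2)) = Pow(Add(Pow(Add(126485, Rational(-307181143, 1449494580)), -1), 350415), Rational(1, 2)) = Pow(Add(Pow(Rational(183339014770157, 1449494580), -1), 350415), Rational(1, 2)) = Pow(Add(Rational(1449494580, 183339014770157), 350415), Rational(1, 2)) = Pow(Rational(64244740862134059735, 183339014770157), Rational(1, 2)) = Mul(Rational(1, 183339014770157), Pow(11778567493827705335790582333328395, Rational(1, 2)))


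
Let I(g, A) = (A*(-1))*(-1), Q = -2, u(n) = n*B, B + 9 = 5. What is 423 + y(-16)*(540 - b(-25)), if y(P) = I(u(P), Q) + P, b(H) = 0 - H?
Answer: -8847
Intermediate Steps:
b(H) = -H
B = -4 (B = -9 + 5 = -4)
u(n) = -4*n (u(n) = n*(-4) = -4*n)
I(g, A) = A (I(g, A) = -A*(-1) = A)
y(P) = -2 + P
423 + y(-16)*(540 - b(-25)) = 423 + (-2 - 16)*(540 - (-1)*(-25)) = 423 - 18*(540 - 1*25) = 423 - 18*(540 - 25) = 423 - 18*515 = 423 - 9270 = -8847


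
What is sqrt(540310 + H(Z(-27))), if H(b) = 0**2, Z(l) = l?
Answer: sqrt(540310) ≈ 735.06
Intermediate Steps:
H(b) = 0
sqrt(540310 + H(Z(-27))) = sqrt(540310 + 0) = sqrt(540310)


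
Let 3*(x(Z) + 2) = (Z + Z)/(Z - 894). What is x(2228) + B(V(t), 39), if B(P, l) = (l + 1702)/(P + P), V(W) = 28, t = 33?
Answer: 3384397/112056 ≈ 30.203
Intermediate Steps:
B(P, l) = (1702 + l)/(2*P) (B(P, l) = (1702 + l)/((2*P)) = (1702 + l)*(1/(2*P)) = (1702 + l)/(2*P))
x(Z) = -2 + 2*Z/(3*(-894 + Z)) (x(Z) = -2 + ((Z + Z)/(Z - 894))/3 = -2 + ((2*Z)/(-894 + Z))/3 = -2 + (2*Z/(-894 + Z))/3 = -2 + 2*Z/(3*(-894 + Z)))
x(2228) + B(V(t), 39) = 4*(1341 - 1*2228)/(3*(-894 + 2228)) + (1/2)*(1702 + 39)/28 = (4/3)*(1341 - 2228)/1334 + (1/2)*(1/28)*1741 = (4/3)*(1/1334)*(-887) + 1741/56 = -1774/2001 + 1741/56 = 3384397/112056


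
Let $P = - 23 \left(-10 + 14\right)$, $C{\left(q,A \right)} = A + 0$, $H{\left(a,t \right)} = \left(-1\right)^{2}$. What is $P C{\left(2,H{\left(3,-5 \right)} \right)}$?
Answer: $-92$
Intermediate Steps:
$H{\left(a,t \right)} = 1$
$C{\left(q,A \right)} = A$
$P = -92$ ($P = - 23 \cdot 4 = \left(-1\right) 92 = -92$)
$P C{\left(2,H{\left(3,-5 \right)} \right)} = \left(-92\right) 1 = -92$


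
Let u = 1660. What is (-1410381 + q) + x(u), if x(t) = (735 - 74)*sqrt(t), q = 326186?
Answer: -1084195 + 1322*sqrt(415) ≈ -1.0573e+6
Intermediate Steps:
x(t) = 661*sqrt(t)
(-1410381 + q) + x(u) = (-1410381 + 326186) + 661*sqrt(1660) = -1084195 + 661*(2*sqrt(415)) = -1084195 + 1322*sqrt(415)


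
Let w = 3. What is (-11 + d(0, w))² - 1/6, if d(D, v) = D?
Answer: 725/6 ≈ 120.83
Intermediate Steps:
(-11 + d(0, w))² - 1/6 = (-11 + 0)² - 1/6 = (-11)² - 1/6 = 121 - 1*⅙ = 121 - ⅙ = 725/6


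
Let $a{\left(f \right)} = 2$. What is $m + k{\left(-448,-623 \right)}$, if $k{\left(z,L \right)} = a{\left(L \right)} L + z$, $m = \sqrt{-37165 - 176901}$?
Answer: $-1694 + i \sqrt{214066} \approx -1694.0 + 462.67 i$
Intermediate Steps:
$m = i \sqrt{214066}$ ($m = \sqrt{-214066} = i \sqrt{214066} \approx 462.67 i$)
$k{\left(z,L \right)} = z + 2 L$ ($k{\left(z,L \right)} = 2 L + z = z + 2 L$)
$m + k{\left(-448,-623 \right)} = i \sqrt{214066} + \left(-448 + 2 \left(-623\right)\right) = i \sqrt{214066} - 1694 = -1694 + i \sqrt{214066}$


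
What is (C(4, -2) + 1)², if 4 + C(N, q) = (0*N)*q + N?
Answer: 1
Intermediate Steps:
C(N, q) = -4 + N (C(N, q) = -4 + ((0*N)*q + N) = -4 + (0*q + N) = -4 + (0 + N) = -4 + N)
(C(4, -2) + 1)² = ((-4 + 4) + 1)² = (0 + 1)² = 1² = 1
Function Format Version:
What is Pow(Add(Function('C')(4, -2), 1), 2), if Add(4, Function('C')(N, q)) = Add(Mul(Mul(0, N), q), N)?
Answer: 1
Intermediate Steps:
Function('C')(N, q) = Add(-4, N) (Function('C')(N, q) = Add(-4, Add(Mul(Mul(0, N), q), N)) = Add(-4, Add(Mul(0, q), N)) = Add(-4, Add(0, N)) = Add(-4, N))
Pow(Add(Function('C')(4, -2), 1), 2) = Pow(Add(Add(-4, 4), 1), 2) = Pow(Add(0, 1), 2) = Pow(1, 2) = 1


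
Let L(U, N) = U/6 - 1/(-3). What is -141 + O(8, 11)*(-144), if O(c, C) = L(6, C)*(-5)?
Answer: 819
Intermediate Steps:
L(U, N) = ⅓ + U/6 (L(U, N) = U*(⅙) - 1*(-⅓) = U/6 + ⅓ = ⅓ + U/6)
O(c, C) = -20/3 (O(c, C) = (⅓ + (⅙)*6)*(-5) = (⅓ + 1)*(-5) = (4/3)*(-5) = -20/3)
-141 + O(8, 11)*(-144) = -141 - 20/3*(-144) = -141 + 960 = 819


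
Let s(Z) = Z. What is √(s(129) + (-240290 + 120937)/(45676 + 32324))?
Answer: √11472285/300 ≈ 11.290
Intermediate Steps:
√(s(129) + (-240290 + 120937)/(45676 + 32324)) = √(129 + (-240290 + 120937)/(45676 + 32324)) = √(129 - 119353/78000) = √(129 - 119353*1/78000) = √(129 - 9181/6000) = √(764819/6000) = √11472285/300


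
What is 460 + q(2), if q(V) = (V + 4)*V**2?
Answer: 484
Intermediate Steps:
q(V) = V**2*(4 + V) (q(V) = (4 + V)*V**2 = V**2*(4 + V))
460 + q(2) = 460 + 2**2*(4 + 2) = 460 + 4*6 = 460 + 24 = 484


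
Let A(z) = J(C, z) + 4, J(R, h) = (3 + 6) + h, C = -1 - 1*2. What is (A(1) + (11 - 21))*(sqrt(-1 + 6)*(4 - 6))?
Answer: -8*sqrt(5) ≈ -17.889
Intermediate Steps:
C = -3 (C = -1 - 2 = -3)
J(R, h) = 9 + h
A(z) = 13 + z (A(z) = (9 + z) + 4 = 13 + z)
(A(1) + (11 - 21))*(sqrt(-1 + 6)*(4 - 6)) = ((13 + 1) + (11 - 21))*(sqrt(-1 + 6)*(4 - 6)) = (14 - 10)*(sqrt(5)*(-2)) = 4*(-2*sqrt(5)) = -8*sqrt(5)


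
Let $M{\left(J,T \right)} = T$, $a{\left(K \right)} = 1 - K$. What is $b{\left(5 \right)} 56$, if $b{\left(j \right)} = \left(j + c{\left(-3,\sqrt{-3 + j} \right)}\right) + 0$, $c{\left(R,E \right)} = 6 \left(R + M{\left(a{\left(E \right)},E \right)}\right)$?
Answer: $-728 + 336 \sqrt{2} \approx -252.82$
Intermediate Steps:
$c{\left(R,E \right)} = 6 E + 6 R$ ($c{\left(R,E \right)} = 6 \left(R + E\right) = 6 \left(E + R\right) = 6 E + 6 R$)
$b{\left(j \right)} = -18 + j + 6 \sqrt{-3 + j}$ ($b{\left(j \right)} = \left(j + \left(6 \sqrt{-3 + j} + 6 \left(-3\right)\right)\right) + 0 = \left(j + \left(6 \sqrt{-3 + j} - 18\right)\right) + 0 = \left(j + \left(-18 + 6 \sqrt{-3 + j}\right)\right) + 0 = \left(-18 + j + 6 \sqrt{-3 + j}\right) + 0 = -18 + j + 6 \sqrt{-3 + j}$)
$b{\left(5 \right)} 56 = \left(-18 + 5 + 6 \sqrt{-3 + 5}\right) 56 = \left(-18 + 5 + 6 \sqrt{2}\right) 56 = \left(-13 + 6 \sqrt{2}\right) 56 = -728 + 336 \sqrt{2}$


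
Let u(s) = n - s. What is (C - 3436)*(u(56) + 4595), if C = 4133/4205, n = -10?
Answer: -65417994663/4205 ≈ -1.5557e+7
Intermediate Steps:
u(s) = -10 - s
C = 4133/4205 (C = 4133*(1/4205) = 4133/4205 ≈ 0.98288)
(C - 3436)*(u(56) + 4595) = (4133/4205 - 3436)*((-10 - 1*56) + 4595) = -14444247*((-10 - 56) + 4595)/4205 = -14444247*(-66 + 4595)/4205 = -14444247/4205*4529 = -65417994663/4205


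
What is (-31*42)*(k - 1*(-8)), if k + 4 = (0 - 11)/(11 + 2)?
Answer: -53382/13 ≈ -4106.3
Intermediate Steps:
k = -63/13 (k = -4 + (0 - 11)/(11 + 2) = -4 - 11/13 = -63/13 ≈ -4.8462)
(-31*42)*(k - 1*(-8)) = (-31*42)*(-63/13 - 1*(-8)) = -1302*(-63/13 + 8) = -1302*41/13 = -53382/13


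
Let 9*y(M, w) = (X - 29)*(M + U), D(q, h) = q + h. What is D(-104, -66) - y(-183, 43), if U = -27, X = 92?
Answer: 1300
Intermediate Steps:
D(q, h) = h + q
y(M, w) = -189 + 7*M (y(M, w) = ((92 - 29)*(M - 27))/9 = (63*(-27 + M))/9 = (-1701 + 63*M)/9 = -189 + 7*M)
D(-104, -66) - y(-183, 43) = (-66 - 104) - (-189 + 7*(-183)) = -170 - (-189 - 1281) = -170 - 1*(-1470) = -170 + 1470 = 1300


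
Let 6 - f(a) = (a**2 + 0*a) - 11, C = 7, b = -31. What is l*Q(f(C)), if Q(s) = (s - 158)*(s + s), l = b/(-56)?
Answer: 47120/7 ≈ 6731.4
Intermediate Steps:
f(a) = 17 - a**2 (f(a) = 6 - ((a**2 + 0*a) - 11) = 6 - ((a**2 + 0) - 11) = 6 - (a**2 - 11) = 6 - (-11 + a**2) = 6 + (11 - a**2) = 17 - a**2)
l = 31/56 (l = -31/(-56) = -31*(-1/56) = 31/56 ≈ 0.55357)
Q(s) = 2*s*(-158 + s) (Q(s) = (-158 + s)*(2*s) = 2*s*(-158 + s))
l*Q(f(C)) = 31*(2*(17 - 1*7**2)*(-158 + (17 - 1*7**2)))/56 = 31*(2*(17 - 1*49)*(-158 + (17 - 1*49)))/56 = 31*(2*(17 - 49)*(-158 + (17 - 49)))/56 = 31*(2*(-32)*(-158 - 32))/56 = 31*(2*(-32)*(-190))/56 = (31/56)*12160 = 47120/7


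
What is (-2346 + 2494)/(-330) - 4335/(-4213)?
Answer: 36683/63195 ≈ 0.58047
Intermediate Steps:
(-2346 + 2494)/(-330) - 4335/(-4213) = 148*(-1/330) - 4335*(-1/4213) = -74/165 + 4335/4213 = 36683/63195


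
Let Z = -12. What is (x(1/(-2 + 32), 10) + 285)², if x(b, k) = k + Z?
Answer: 80089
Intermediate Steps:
x(b, k) = -12 + k (x(b, k) = k - 12 = -12 + k)
(x(1/(-2 + 32), 10) + 285)² = ((-12 + 10) + 285)² = (-2 + 285)² = 283² = 80089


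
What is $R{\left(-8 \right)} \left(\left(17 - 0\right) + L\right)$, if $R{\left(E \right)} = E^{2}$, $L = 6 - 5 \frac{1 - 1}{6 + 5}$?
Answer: $1472$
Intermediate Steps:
$L = 6$ ($L = 6 - 5 \cdot \frac{0}{11} = 6 - 5 \cdot 0 \cdot \frac{1}{11} = 6 - 0 = 6 + 0 = 6$)
$R{\left(-8 \right)} \left(\left(17 - 0\right) + L\right) = \left(-8\right)^{2} \left(\left(17 - 0\right) + 6\right) = 64 \left(\left(17 + 0\right) + 6\right) = 64 \left(17 + 6\right) = 64 \cdot 23 = 1472$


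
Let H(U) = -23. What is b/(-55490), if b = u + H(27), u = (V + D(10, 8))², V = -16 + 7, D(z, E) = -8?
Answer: -133/27745 ≈ -0.0047937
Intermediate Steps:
V = -9
u = 289 (u = (-9 - 8)² = (-17)² = 289)
b = 266 (b = 289 - 23 = 266)
b/(-55490) = 266/(-55490) = 266*(-1/55490) = -133/27745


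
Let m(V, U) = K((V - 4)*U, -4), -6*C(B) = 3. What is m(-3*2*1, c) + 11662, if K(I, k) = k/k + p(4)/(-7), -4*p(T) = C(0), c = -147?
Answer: 653127/56 ≈ 11663.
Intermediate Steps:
C(B) = -½ (C(B) = -⅙*3 = -½)
p(T) = ⅛ (p(T) = -¼*(-½) = ⅛)
K(I, k) = 55/56 (K(I, k) = k/k + (⅛)/(-7) = 1 + (⅛)*(-⅐) = 1 - 1/56 = 55/56)
m(V, U) = 55/56
m(-3*2*1, c) + 11662 = 55/56 + 11662 = 653127/56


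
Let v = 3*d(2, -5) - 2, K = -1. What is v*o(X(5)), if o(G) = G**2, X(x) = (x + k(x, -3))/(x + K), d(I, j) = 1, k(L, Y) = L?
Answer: 25/4 ≈ 6.2500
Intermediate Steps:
X(x) = 2*x/(-1 + x) (X(x) = (x + x)/(x - 1) = (2*x)/(-1 + x) = 2*x/(-1 + x))
v = 1 (v = 3*1 - 2 = 3 - 2 = 1)
v*o(X(5)) = 1*(2*5/(-1 + 5))**2 = 1*(2*5/4)**2 = 1*(2*5*(1/4))**2 = 1*(5/2)**2 = 1*(25/4) = 25/4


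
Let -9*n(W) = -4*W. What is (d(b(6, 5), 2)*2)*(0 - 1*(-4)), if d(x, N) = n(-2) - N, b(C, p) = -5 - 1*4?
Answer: -208/9 ≈ -23.111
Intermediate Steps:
n(W) = 4*W/9 (n(W) = -(-4)*W/9 = 4*W/9)
b(C, p) = -9 (b(C, p) = -5 - 4 = -9)
d(x, N) = -8/9 - N (d(x, N) = (4/9)*(-2) - N = -8/9 - N)
(d(b(6, 5), 2)*2)*(0 - 1*(-4)) = ((-8/9 - 1*2)*2)*(0 - 1*(-4)) = ((-8/9 - 2)*2)*(0 + 4) = -26/9*2*4 = -52/9*4 = -208/9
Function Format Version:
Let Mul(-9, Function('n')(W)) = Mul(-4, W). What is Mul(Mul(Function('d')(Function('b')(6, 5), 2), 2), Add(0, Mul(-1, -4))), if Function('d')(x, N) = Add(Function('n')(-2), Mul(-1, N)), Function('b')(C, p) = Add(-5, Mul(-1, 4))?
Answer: Rational(-208, 9) ≈ -23.111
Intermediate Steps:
Function('n')(W) = Mul(Rational(4, 9), W) (Function('n')(W) = Mul(Rational(-1, 9), Mul(-4, W)) = Mul(Rational(4, 9), W))
Function('b')(C, p) = -9 (Function('b')(C, p) = Add(-5, -4) = -9)
Function('d')(x, N) = Add(Rational(-8, 9), Mul(-1, N)) (Function('d')(x, N) = Add(Mul(Rational(4, 9), -2), Mul(-1, N)) = Add(Rational(-8, 9), Mul(-1, N)))
Mul(Mul(Function('d')(Function('b')(6, 5), 2), 2), Add(0, Mul(-1, -4))) = Mul(Mul(Add(Rational(-8, 9), Mul(-1, 2)), 2), Add(0, Mul(-1, -4))) = Mul(Mul(Add(Rational(-8, 9), -2), 2), Add(0, 4)) = Mul(Mul(Rational(-26, 9), 2), 4) = Mul(Rational(-52, 9), 4) = Rational(-208, 9)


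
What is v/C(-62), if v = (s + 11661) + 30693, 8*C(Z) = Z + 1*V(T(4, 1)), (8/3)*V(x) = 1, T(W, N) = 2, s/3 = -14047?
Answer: -13632/493 ≈ -27.651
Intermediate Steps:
s = -42141 (s = 3*(-14047) = -42141)
V(x) = 3/8 (V(x) = (3/8)*1 = 3/8)
C(Z) = 3/64 + Z/8 (C(Z) = (Z + 1*(3/8))/8 = (Z + 3/8)/8 = (3/8 + Z)/8 = 3/64 + Z/8)
v = 213 (v = (-42141 + 11661) + 30693 = -30480 + 30693 = 213)
v/C(-62) = 213/(3/64 + (⅛)*(-62)) = 213/(3/64 - 31/4) = 213/(-493/64) = 213*(-64/493) = -13632/493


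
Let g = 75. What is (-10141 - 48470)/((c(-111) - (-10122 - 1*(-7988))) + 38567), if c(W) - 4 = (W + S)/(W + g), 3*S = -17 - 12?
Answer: -3164994/2198251 ≈ -1.4398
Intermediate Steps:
S = -29/3 (S = (-17 - 12)/3 = (⅓)*(-29) = -29/3 ≈ -9.6667)
c(W) = 4 + (-29/3 + W)/(75 + W) (c(W) = 4 + (W - 29/3)/(W + 75) = 4 + (-29/3 + W)/(75 + W))
(-10141 - 48470)/((c(-111) - (-10122 - 1*(-7988))) + 38567) = (-10141 - 48470)/(((871 + 15*(-111))/(3*(75 - 111)) - (-10122 - 1*(-7988))) + 38567) = -58611/(((⅓)*(871 - 1665)/(-36) - (-10122 + 7988)) + 38567) = -58611/(((⅓)*(-1/36)*(-794) - 1*(-2134)) + 38567) = -58611/((397/54 + 2134) + 38567) = -58611/(115633/54 + 38567) = -58611/2198251/54 = -58611*54/2198251 = -3164994/2198251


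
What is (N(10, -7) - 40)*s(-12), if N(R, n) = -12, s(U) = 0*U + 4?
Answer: -208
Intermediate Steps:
s(U) = 4 (s(U) = 0 + 4 = 4)
(N(10, -7) - 40)*s(-12) = (-12 - 40)*4 = -52*4 = -208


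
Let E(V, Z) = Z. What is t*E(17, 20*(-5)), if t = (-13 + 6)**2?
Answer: -4900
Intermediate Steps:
t = 49 (t = (-7)**2 = 49)
t*E(17, 20*(-5)) = 49*(20*(-5)) = 49*(-100) = -4900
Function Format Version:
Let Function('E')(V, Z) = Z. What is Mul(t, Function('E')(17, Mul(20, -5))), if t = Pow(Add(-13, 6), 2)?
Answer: -4900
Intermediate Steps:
t = 49 (t = Pow(-7, 2) = 49)
Mul(t, Function('E')(17, Mul(20, -5))) = Mul(49, Mul(20, -5)) = Mul(49, -100) = -4900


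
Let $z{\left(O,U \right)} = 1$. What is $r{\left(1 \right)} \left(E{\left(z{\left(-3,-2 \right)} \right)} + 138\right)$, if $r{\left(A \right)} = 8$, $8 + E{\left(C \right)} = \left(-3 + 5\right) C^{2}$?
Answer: $1056$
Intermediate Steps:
$E{\left(C \right)} = -8 + 2 C^{2}$ ($E{\left(C \right)} = -8 + \left(-3 + 5\right) C^{2} = -8 + 2 C^{2}$)
$r{\left(1 \right)} \left(E{\left(z{\left(-3,-2 \right)} \right)} + 138\right) = 8 \left(\left(-8 + 2 \cdot 1^{2}\right) + 138\right) = 8 \left(\left(-8 + 2 \cdot 1\right) + 138\right) = 8 \left(\left(-8 + 2\right) + 138\right) = 8 \left(-6 + 138\right) = 8 \cdot 132 = 1056$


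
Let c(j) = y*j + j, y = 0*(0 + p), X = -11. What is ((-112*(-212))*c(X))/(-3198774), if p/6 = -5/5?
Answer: 130592/1599387 ≈ 0.081651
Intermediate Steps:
p = -6 (p = 6*(-5/5) = 6*(-5*1/5) = 6*(-1) = -6)
y = 0 (y = 0*(0 - 6) = 0*(-6) = 0)
c(j) = j (c(j) = 0*j + j = 0 + j = j)
((-112*(-212))*c(X))/(-3198774) = (-112*(-212)*(-11))/(-3198774) = (23744*(-11))*(-1/3198774) = -261184*(-1/3198774) = 130592/1599387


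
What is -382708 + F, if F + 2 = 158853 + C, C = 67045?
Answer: -156812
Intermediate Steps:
F = 225896 (F = -2 + (158853 + 67045) = -2 + 225898 = 225896)
-382708 + F = -382708 + 225896 = -156812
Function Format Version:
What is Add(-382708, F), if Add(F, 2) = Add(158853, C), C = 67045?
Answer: -156812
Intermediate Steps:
F = 225896 (F = Add(-2, Add(158853, 67045)) = Add(-2, 225898) = 225896)
Add(-382708, F) = Add(-382708, 225896) = -156812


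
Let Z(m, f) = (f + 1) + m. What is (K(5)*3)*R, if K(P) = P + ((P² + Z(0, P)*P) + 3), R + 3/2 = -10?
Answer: -4347/2 ≈ -2173.5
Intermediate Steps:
R = -23/2 (R = -3/2 - 10 = -23/2 ≈ -11.500)
Z(m, f) = 1 + f + m (Z(m, f) = (1 + f) + m = 1 + f + m)
K(P) = 3 + P + P² + P*(1 + P) (K(P) = P + ((P² + (1 + P + 0)*P) + 3) = P + ((P² + (1 + P)*P) + 3) = P + ((P² + P*(1 + P)) + 3) = P + (3 + P² + P*(1 + P)) = 3 + P + P² + P*(1 + P))
(K(5)*3)*R = ((3 + 2*5 + 2*5²)*3)*(-23/2) = ((3 + 10 + 2*25)*3)*(-23/2) = ((3 + 10 + 50)*3)*(-23/2) = (63*3)*(-23/2) = 189*(-23/2) = -4347/2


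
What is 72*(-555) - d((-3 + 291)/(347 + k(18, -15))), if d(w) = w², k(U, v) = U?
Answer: -5323753944/133225 ≈ -39961.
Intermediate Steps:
72*(-555) - d((-3 + 291)/(347 + k(18, -15))) = 72*(-555) - ((-3 + 291)/(347 + 18))² = -39960 - (288/365)² = -39960 - 1*82944/133225 = -39960 - 82944/133225 = -5323753944/133225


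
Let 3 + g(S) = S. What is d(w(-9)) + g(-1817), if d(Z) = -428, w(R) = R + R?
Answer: -2248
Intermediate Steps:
g(S) = -3 + S
w(R) = 2*R
d(w(-9)) + g(-1817) = -428 + (-3 - 1817) = -428 - 1820 = -2248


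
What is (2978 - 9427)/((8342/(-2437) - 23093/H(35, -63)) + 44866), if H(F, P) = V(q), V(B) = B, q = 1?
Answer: -15716213/53052459 ≈ -0.29624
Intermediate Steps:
H(F, P) = 1
(2978 - 9427)/((8342/(-2437) - 23093/H(35, -63)) + 44866) = (2978 - 9427)/((8342/(-2437) - 23093/1) + 44866) = -6449/((8342*(-1/2437) - 23093*1) + 44866) = -6449/((-8342/2437 - 23093) + 44866) = -6449/(-56285983/2437 + 44866) = -6449/53052459/2437 = -6449*2437/53052459 = -15716213/53052459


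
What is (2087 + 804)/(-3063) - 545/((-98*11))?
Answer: -1447163/3301914 ≈ -0.43828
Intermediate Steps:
(2087 + 804)/(-3063) - 545/((-98*11)) = 2891*(-1/3063) - 545/(-1078) = -2891/3063 - 545*(-1/1078) = -2891/3063 + 545/1078 = -1447163/3301914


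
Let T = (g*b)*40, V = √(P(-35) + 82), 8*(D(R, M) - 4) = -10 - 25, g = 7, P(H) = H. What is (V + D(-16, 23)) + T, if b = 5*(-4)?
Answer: -44803/8 + √47 ≈ -5593.5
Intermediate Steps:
D(R, M) = -3/8 (D(R, M) = 4 + (-10 - 25)/8 = 4 + (⅛)*(-35) = 4 - 35/8 = -3/8)
b = -20
V = √47 (V = √(-35 + 82) = √47 ≈ 6.8557)
T = -5600 (T = (7*(-20))*40 = -140*40 = -5600)
(V + D(-16, 23)) + T = (√47 - 3/8) - 5600 = (-3/8 + √47) - 5600 = -44803/8 + √47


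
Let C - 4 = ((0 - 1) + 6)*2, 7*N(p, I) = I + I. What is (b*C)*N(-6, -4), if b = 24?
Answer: -384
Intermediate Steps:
N(p, I) = 2*I/7 (N(p, I) = (I + I)/7 = (2*I)/7 = 2*I/7)
C = 14 (C = 4 + ((0 - 1) + 6)*2 = 4 + (-1 + 6)*2 = 4 + 5*2 = 4 + 10 = 14)
(b*C)*N(-6, -4) = (24*14)*((2/7)*(-4)) = 336*(-8/7) = -384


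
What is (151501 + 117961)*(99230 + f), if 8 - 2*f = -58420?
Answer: 34610777128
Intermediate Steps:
f = 29214 (f = 4 - ½*(-58420) = 4 + 29210 = 29214)
(151501 + 117961)*(99230 + f) = (151501 + 117961)*(99230 + 29214) = 269462*128444 = 34610777128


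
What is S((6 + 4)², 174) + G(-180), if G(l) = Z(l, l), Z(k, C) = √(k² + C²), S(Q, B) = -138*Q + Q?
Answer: -13700 + 180*√2 ≈ -13445.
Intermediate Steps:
S(Q, B) = -137*Q
Z(k, C) = √(C² + k²)
G(l) = √2*√(l²) (G(l) = √(l² + l²) = √(2*l²) = √2*√(l²))
S((6 + 4)², 174) + G(-180) = -137*(6 + 4)² + √2*√((-180)²) = -137*10² + √2*√32400 = -137*100 + √2*180 = -13700 + 180*√2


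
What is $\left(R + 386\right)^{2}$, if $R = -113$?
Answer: $74529$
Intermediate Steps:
$\left(R + 386\right)^{2} = \left(-113 + 386\right)^{2} = 273^{2} = 74529$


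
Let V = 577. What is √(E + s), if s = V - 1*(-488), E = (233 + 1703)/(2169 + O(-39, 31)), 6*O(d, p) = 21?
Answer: √166305665/395 ≈ 32.648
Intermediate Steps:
O(d, p) = 7/2 (O(d, p) = (⅙)*21 = 7/2)
E = 352/395 (E = (233 + 1703)/(2169 + 7/2) = 1936/(4345/2) = 1936*(2/4345) = 352/395 ≈ 0.89114)
s = 1065 (s = 577 - 1*(-488) = 577 + 488 = 1065)
√(E + s) = √(352/395 + 1065) = √(421027/395) = √166305665/395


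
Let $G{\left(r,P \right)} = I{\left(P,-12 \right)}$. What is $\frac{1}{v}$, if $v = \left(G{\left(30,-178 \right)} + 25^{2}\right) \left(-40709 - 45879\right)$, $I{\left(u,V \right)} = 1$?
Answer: $- \frac{1}{54204088} \approx -1.8449 \cdot 10^{-8}$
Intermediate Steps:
$G{\left(r,P \right)} = 1$
$v = -54204088$ ($v = \left(1 + 25^{2}\right) \left(-40709 - 45879\right) = \left(1 + 625\right) \left(-86588\right) = 626 \left(-86588\right) = -54204088$)
$\frac{1}{v} = \frac{1}{-54204088} = - \frac{1}{54204088}$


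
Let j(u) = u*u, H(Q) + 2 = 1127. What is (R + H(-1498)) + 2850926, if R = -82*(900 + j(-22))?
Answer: 2738563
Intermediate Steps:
H(Q) = 1125 (H(Q) = -2 + 1127 = 1125)
j(u) = u**2
R = -113488 (R = -82*(900 + (-22)**2) = -82*(900 + 484) = -82*1384 = -113488)
(R + H(-1498)) + 2850926 = (-113488 + 1125) + 2850926 = -112363 + 2850926 = 2738563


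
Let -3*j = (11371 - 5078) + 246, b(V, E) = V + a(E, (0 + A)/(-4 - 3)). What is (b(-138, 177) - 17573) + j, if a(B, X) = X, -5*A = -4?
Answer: -2088532/105 ≈ -19891.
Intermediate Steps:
A = ⅘ (A = -⅕*(-4) = ⅘ ≈ 0.80000)
b(V, E) = -4/35 + V (b(V, E) = V + (0 + ⅘)/(-4 - 3) = V + (⅘)/(-7) = V + (⅘)*(-⅐) = V - 4/35 = -4/35 + V)
j = -6539/3 (j = -((11371 - 5078) + 246)/3 = -(6293 + 246)/3 = -⅓*6539 = -6539/3 ≈ -2179.7)
(b(-138, 177) - 17573) + j = ((-4/35 - 138) - 17573) - 6539/3 = (-4834/35 - 17573) - 6539/3 = -619889/35 - 6539/3 = -2088532/105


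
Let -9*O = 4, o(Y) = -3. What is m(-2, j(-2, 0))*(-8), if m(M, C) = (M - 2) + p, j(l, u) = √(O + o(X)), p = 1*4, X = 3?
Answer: 0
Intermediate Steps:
p = 4
O = -4/9 (O = -⅑*4 = -4/9 ≈ -0.44444)
j(l, u) = I*√31/3 (j(l, u) = √(-4/9 - 3) = √(-31/9) = I*√31/3)
m(M, C) = 2 + M (m(M, C) = (M - 2) + 4 = (-2 + M) + 4 = 2 + M)
m(-2, j(-2, 0))*(-8) = (2 - 2)*(-8) = 0*(-8) = 0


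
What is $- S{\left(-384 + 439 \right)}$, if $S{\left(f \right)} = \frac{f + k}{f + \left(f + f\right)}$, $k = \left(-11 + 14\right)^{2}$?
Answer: $- \frac{64}{165} \approx -0.38788$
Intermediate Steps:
$k = 9$ ($k = 3^{2} = 9$)
$S{\left(f \right)} = \frac{9 + f}{3 f}$ ($S{\left(f \right)} = \frac{f + 9}{f + \left(f + f\right)} = \frac{9 + f}{f + 2 f} = \frac{9 + f}{3 f}$)
$- S{\left(-384 + 439 \right)} = - \frac{9 + \left(-384 + 439\right)}{3 \left(-384 + 439\right)} = - \frac{9 + 55}{3 \cdot 55} = - \frac{64}{3 \cdot 55} = \left(-1\right) \frac{64}{165} = - \frac{64}{165}$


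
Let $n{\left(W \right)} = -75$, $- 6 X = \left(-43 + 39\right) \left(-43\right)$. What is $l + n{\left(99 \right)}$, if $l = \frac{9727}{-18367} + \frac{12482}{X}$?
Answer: $- \frac{403537177}{789781} \approx -510.95$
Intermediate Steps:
$X = - \frac{86}{3}$ ($X = - \frac{\left(-43 + 39\right) \left(-43\right)}{6} = - \frac{\left(-4\right) \left(-43\right)}{6} = \left(- \frac{1}{6}\right) 172 = - \frac{86}{3} \approx -28.667$)
$l = - \frac{344303602}{789781}$ ($l = \frac{9727}{-18367} + \frac{12482}{- \frac{86}{3}} = 9727 \left(- \frac{1}{18367}\right) + 12482 \left(- \frac{3}{86}\right) = - \frac{9727}{18367} - \frac{18723}{43} = - \frac{344303602}{789781} \approx -435.95$)
$l + n{\left(99 \right)} = - \frac{344303602}{789781} - 75 = - \frac{403537177}{789781}$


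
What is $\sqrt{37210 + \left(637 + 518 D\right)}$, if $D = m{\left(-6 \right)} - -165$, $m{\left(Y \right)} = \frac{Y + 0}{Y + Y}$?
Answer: $2 \sqrt{30894} \approx 351.53$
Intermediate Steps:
$m{\left(Y \right)} = \frac{1}{2}$ ($m{\left(Y \right)} = \frac{Y}{2 Y} = Y \frac{1}{2 Y} = \frac{1}{2}$)
$D = \frac{331}{2}$ ($D = \frac{1}{2} - -165 = \frac{1}{2} + 165 = \frac{331}{2} \approx 165.5$)
$\sqrt{37210 + \left(637 + 518 D\right)} = \sqrt{37210 + \left(637 + 518 \cdot \frac{331}{2}\right)} = \sqrt{37210 + \left(637 + 85729\right)} = \sqrt{37210 + 86366} = \sqrt{123576} = 2 \sqrt{30894}$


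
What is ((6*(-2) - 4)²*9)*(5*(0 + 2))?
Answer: 23040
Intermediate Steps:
((6*(-2) - 4)²*9)*(5*(0 + 2)) = ((-12 - 4)²*9)*(5*2) = ((-16)²*9)*10 = (256*9)*10 = 2304*10 = 23040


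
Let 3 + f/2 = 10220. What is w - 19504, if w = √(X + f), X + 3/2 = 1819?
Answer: -19504 + √89006/2 ≈ -19355.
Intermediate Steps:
X = 3635/2 (X = -3/2 + 1819 = 3635/2 ≈ 1817.5)
f = 20434 (f = -6 + 2*10220 = -6 + 20440 = 20434)
w = √89006/2 (w = √(3635/2 + 20434) = √(44503/2) = √89006/2 ≈ 149.17)
w - 19504 = √89006/2 - 19504 = -19504 + √89006/2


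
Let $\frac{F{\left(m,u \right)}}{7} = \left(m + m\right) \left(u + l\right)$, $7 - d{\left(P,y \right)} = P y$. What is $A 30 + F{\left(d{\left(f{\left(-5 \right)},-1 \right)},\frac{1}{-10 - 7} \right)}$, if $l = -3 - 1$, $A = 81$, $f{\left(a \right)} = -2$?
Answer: $\frac{36480}{17} \approx 2145.9$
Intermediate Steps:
$l = -4$ ($l = -3 - 1 = -4$)
$d{\left(P,y \right)} = 7 - P y$
$F{\left(m,u \right)} = 14 m \left(-4 + u\right)$ ($F{\left(m,u \right)} = 7 \left(m + m\right) \left(u - 4\right) = 7 \cdot 2 m \left(-4 + u\right) = 14 m \left(-4 + u\right)$)
$A 30 + F{\left(d{\left(f{\left(-5 \right)},-1 \right)},\frac{1}{-10 - 7} \right)} = 81 \cdot 30 + 14 \left(7 - \left(-2\right) \left(-1\right)\right) \left(-4 + \frac{1}{-10 - 7}\right) = 2430 + 14 \left(7 - 2\right) \left(-4 + \frac{1}{-17}\right) = 2430 + 14 \cdot 5 \left(-4 - \frac{1}{17}\right) = 2430 + 14 \cdot 5 \left(- \frac{69}{17}\right) = 2430 - \frac{4830}{17} = \frac{36480}{17}$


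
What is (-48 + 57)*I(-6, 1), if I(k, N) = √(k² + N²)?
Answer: 9*√37 ≈ 54.745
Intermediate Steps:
I(k, N) = √(N² + k²)
(-48 + 57)*I(-6, 1) = (-48 + 57)*√(1² + (-6)²) = 9*√(1 + 36) = 9*√37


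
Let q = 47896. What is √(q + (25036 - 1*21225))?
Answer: √51707 ≈ 227.39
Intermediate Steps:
√(q + (25036 - 1*21225)) = √(47896 + (25036 - 1*21225)) = √(47896 + (25036 - 21225)) = √(47896 + 3811) = √51707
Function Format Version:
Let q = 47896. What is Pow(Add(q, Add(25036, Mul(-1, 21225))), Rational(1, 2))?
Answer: Pow(51707, Rational(1, 2)) ≈ 227.39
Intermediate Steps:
Pow(Add(q, Add(25036, Mul(-1, 21225))), Rational(1, 2)) = Pow(Add(47896, Add(25036, Mul(-1, 21225))), Rational(1, 2)) = Pow(Add(47896, Add(25036, -21225)), Rational(1, 2)) = Pow(Add(47896, 3811), Rational(1, 2)) = Pow(51707, Rational(1, 2))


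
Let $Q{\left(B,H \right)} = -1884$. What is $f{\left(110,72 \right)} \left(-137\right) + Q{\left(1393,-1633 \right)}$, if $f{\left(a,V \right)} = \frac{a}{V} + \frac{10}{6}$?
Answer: $- \frac{83579}{36} \approx -2321.6$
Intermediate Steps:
$f{\left(a,V \right)} = \frac{5}{3} + \frac{a}{V}$ ($f{\left(a,V \right)} = \frac{a}{V} + 10 \cdot \frac{1}{6} = \frac{a}{V} + \frac{5}{3} = \frac{5}{3} + \frac{a}{V}$)
$f{\left(110,72 \right)} \left(-137\right) + Q{\left(1393,-1633 \right)} = \left(\frac{5}{3} + \frac{110}{72}\right) \left(-137\right) - 1884 = \left(\frac{5}{3} + 110 \cdot \frac{1}{72}\right) \left(-137\right) - 1884 = \left(\frac{5}{3} + \frac{55}{36}\right) \left(-137\right) - 1884 = \frac{115}{36} \left(-137\right) - 1884 = - \frac{15755}{36} - 1884 = - \frac{83579}{36}$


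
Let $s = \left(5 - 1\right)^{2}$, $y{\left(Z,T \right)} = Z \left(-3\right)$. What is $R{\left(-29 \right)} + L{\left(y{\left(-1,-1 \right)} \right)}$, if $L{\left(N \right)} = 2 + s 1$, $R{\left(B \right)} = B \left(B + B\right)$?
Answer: $1700$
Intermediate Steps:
$y{\left(Z,T \right)} = - 3 Z$
$R{\left(B \right)} = 2 B^{2}$ ($R{\left(B \right)} = B 2 B = 2 B^{2}$)
$s = 16$ ($s = 4^{2} = 16$)
$L{\left(N \right)} = 18$ ($L{\left(N \right)} = 2 + 16 \cdot 1 = 2 + 16 = 18$)
$R{\left(-29 \right)} + L{\left(y{\left(-1,-1 \right)} \right)} = 2 \left(-29\right)^{2} + 18 = 2 \cdot 841 + 18 = 1682 + 18 = 1700$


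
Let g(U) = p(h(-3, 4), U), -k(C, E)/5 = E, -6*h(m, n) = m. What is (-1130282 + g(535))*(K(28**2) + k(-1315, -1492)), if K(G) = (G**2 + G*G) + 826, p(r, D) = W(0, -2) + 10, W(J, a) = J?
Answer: -1398822366656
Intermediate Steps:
h(m, n) = -m/6
k(C, E) = -5*E
p(r, D) = 10 (p(r, D) = 0 + 10 = 10)
K(G) = 826 + 2*G**2 (K(G) = (G**2 + G**2) + 826 = 2*G**2 + 826 = 826 + 2*G**2)
g(U) = 10
(-1130282 + g(535))*(K(28**2) + k(-1315, -1492)) = (-1130282 + 10)*((826 + 2*(28**2)**2) - 5*(-1492)) = -1130272*((826 + 2*784**2) + 7460) = -1130272*((826 + 2*614656) + 7460) = -1130272*((826 + 1229312) + 7460) = -1130272*(1230138 + 7460) = -1130272*1237598 = -1398822366656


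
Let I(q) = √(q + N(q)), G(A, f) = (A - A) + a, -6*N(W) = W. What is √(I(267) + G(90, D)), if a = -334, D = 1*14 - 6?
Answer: √(-1336 + 2*√890)/2 ≈ 17.863*I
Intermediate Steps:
D = 8 (D = 14 - 6 = 8)
N(W) = -W/6
G(A, f) = -334 (G(A, f) = (A - A) - 334 = 0 - 334 = -334)
I(q) = √30*√q/6 (I(q) = √(q - q/6) = √(5*q/6) = √30*√q/6)
√(I(267) + G(90, D)) = √(√30*√267/6 - 334) = √(√890/2 - 334) = √(-334 + √890/2)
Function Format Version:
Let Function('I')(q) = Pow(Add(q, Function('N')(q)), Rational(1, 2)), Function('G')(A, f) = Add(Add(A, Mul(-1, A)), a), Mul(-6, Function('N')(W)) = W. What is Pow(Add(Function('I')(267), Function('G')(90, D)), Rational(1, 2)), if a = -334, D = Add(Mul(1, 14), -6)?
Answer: Mul(Rational(1, 2), Pow(Add(-1336, Mul(2, Pow(890, Rational(1, 2)))), Rational(1, 2))) ≈ Mul(17.863, I)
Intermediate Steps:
D = 8 (D = Add(14, -6) = 8)
Function('N')(W) = Mul(Rational(-1, 6), W)
Function('G')(A, f) = -334 (Function('G')(A, f) = Add(Add(A, Mul(-1, A)), -334) = Add(0, -334) = -334)
Function('I')(q) = Mul(Rational(1, 6), Pow(30, Rational(1, 2)), Pow(q, Rational(1, 2))) (Function('I')(q) = Pow(Add(q, Mul(Rational(-1, 6), q)), Rational(1, 2)) = Pow(Mul(Rational(5, 6), q), Rational(1, 2)) = Mul(Rational(1, 6), Pow(30, Rational(1, 2)), Pow(q, Rational(1, 2))))
Pow(Add(Function('I')(267), Function('G')(90, D)), Rational(1, 2)) = Pow(Add(Mul(Rational(1, 6), Pow(30, Rational(1, 2)), Pow(267, Rational(1, 2))), -334), Rational(1, 2)) = Pow(Add(Mul(Rational(1, 2), Pow(890, Rational(1, 2))), -334), Rational(1, 2)) = Pow(Add(-334, Mul(Rational(1, 2), Pow(890, Rational(1, 2)))), Rational(1, 2))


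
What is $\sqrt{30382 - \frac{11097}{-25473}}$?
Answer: $\frac{\sqrt{2190484923151}}{8491} \approx 174.31$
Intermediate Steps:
$\sqrt{30382 - \frac{11097}{-25473}} = \sqrt{30382 - - \frac{3699}{8491}} = \sqrt{30382 + \frac{3699}{8491}} = \sqrt{\frac{257977261}{8491}} = \frac{\sqrt{2190484923151}}{8491}$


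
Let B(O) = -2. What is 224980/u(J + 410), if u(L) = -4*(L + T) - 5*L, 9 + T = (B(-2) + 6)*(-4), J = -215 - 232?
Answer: 224980/433 ≈ 519.58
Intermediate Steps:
J = -447
T = -25 (T = -9 + (-2 + 6)*(-4) = -9 + 4*(-4) = -9 - 16 = -25)
u(L) = 100 - 9*L (u(L) = -4*(L - 25) - 5*L = -4*(-25 + L) - 5*L = (100 - 4*L) - 5*L = 100 - 9*L)
224980/u(J + 410) = 224980/(100 - 9*(-447 + 410)) = 224980/(100 - 9*(-37)) = 224980/(100 + 333) = 224980/433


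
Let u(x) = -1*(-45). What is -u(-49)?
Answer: -45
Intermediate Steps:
u(x) = 45
-u(-49) = -1*45 = -45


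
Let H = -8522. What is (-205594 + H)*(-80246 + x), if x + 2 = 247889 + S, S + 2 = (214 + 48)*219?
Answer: -48179739972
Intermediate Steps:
S = 57376 (S = -2 + (214 + 48)*219 = -2 + 262*219 = -2 + 57378 = 57376)
x = 305263 (x = -2 + (247889 + 57376) = -2 + 305265 = 305263)
(-205594 + H)*(-80246 + x) = (-205594 - 8522)*(-80246 + 305263) = -214116*225017 = -48179739972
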